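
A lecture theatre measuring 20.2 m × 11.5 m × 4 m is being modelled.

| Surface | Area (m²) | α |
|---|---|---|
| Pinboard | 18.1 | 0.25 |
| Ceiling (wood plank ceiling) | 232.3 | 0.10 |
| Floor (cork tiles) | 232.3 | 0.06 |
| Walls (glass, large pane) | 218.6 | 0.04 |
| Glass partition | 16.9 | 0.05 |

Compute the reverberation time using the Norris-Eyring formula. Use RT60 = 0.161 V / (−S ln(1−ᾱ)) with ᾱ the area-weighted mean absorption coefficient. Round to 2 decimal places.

2.81 s

Total surface area S = 18.1 + 232.3 + 232.3 + 218.6 + 16.9 = 718.2 m².
Absorption A = 18.1·0.25 + 232.3·0.10 + 232.3·0.06 + 218.6·0.04 + 16.9·0.05 = 51.282 sabins.
ᾱ = 51.282 / 718.2 = 0.0714.
Eyring denominator: −S ln(1−ᾱ) = 53.202.
V = 20.2 × 11.5 × 4 = 929.2 m³.
T = 0.161·V/[−S·ln(1−ᾱ)] = 0.161·929.2/53.202 = 2.81 s.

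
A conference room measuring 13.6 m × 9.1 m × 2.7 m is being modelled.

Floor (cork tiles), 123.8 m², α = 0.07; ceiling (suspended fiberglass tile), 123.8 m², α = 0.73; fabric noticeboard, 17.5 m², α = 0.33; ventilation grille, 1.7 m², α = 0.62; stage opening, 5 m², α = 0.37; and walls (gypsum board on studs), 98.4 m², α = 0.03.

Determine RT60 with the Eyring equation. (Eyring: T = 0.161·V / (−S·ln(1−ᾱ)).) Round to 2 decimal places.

0.41 sec

S = Σ Sᵢ = 370.2 m².
Absorption A = 123.8·0.07 + 123.8·0.73 + 17.5·0.33 + 1.7·0.62 + 5·0.37 + 98.4·0.03 = 110.671 sabins.
ᾱ = 110.671 / 370.2 = 0.2989.
−S·ln(1−ᾱ) = −370.2 × ln(1 − 0.2989) = 131.460.
V = 13.6 × 9.1 × 2.7 = 334.152 m³.
T = 0.161·V/[−S·ln(1−ᾱ)] = 0.161·334.152/131.460 = 0.41 s.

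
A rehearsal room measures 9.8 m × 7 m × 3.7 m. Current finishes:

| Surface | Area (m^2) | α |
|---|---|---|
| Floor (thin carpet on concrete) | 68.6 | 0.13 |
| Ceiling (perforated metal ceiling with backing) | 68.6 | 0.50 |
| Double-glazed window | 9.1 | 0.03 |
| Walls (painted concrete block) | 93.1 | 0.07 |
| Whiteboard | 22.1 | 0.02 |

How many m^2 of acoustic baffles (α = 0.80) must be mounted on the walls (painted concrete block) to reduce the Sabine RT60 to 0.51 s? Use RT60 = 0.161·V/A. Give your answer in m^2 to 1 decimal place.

A₁ = Σ Sᵢαᵢ = 68.6×0.13 + 68.6×0.50 + 9.1×0.03 + 93.1×0.07 + 22.1×0.02 = 50.450 sabins.
Required A₂ = 0.161·253.82/0.51 = 80.127 sabins.
ΔA needed = 80.127 − 50.450 = 29.677 sabins.
Each m^2 of panel replacing the walls (painted concrete block) adds (0.80 − 0.07) = 0.73 sabins.
Panel area = 29.677 / 0.73 = 40.7 m^2.

40.7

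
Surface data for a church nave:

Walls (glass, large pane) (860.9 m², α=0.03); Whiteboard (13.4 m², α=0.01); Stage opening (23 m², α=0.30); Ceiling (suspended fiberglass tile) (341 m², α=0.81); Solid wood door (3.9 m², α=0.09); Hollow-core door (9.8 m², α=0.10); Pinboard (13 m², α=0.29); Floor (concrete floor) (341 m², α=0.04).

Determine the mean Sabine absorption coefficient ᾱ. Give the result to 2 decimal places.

S = Σ Sᵢ = 860.9 + 13.4 + 23 + 341 + 3.9 + 9.8 + 13 + 341 = 1606.0 m².
Σ(Sᵢαᵢ) = 860.9×0.03 + 13.4×0.01 + 23×0.30 + 341×0.81 + 3.9×0.09 + 9.8×0.10 + 13×0.29 + 341×0.04 = 327.812.
ᾱ = 327.812 / 1606.0 = 0.20.

0.20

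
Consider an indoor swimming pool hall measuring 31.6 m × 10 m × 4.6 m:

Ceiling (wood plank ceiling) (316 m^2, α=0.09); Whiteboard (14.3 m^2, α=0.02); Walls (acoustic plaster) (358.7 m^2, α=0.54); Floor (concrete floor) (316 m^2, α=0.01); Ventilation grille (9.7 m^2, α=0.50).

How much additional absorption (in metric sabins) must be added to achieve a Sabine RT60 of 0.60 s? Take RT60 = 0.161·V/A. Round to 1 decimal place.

159.6 sabins

A₁ = Σ Sᵢαᵢ = 316×0.09 + 14.3×0.02 + 358.7×0.54 + 316×0.01 + 9.7×0.50 = 230.434 sabins.
Target A₂ = 0.161·1453.6/0.60 = 390.049 sabins (V = 1453.6 m³).
Shortfall: 390.049 − 230.434 = 159.6 sabins.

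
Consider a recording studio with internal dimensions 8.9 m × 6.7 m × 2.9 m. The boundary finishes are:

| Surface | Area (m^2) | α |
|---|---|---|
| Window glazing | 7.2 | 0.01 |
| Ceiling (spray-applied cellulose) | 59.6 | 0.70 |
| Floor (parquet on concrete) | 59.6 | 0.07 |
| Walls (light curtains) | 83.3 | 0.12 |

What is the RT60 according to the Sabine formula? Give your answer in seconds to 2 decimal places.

0.50 s

Equivalent absorption area: A = 7.2·0.01 + 59.6·0.70 + 59.6·0.07 + 83.3·0.12 = 55.960 m^2.
V = 8.9·6.7·2.9 = 172.927 m³.
RT60 = 0.161 · V / A = 0.161 × 172.927 / 55.960 = 0.50 s.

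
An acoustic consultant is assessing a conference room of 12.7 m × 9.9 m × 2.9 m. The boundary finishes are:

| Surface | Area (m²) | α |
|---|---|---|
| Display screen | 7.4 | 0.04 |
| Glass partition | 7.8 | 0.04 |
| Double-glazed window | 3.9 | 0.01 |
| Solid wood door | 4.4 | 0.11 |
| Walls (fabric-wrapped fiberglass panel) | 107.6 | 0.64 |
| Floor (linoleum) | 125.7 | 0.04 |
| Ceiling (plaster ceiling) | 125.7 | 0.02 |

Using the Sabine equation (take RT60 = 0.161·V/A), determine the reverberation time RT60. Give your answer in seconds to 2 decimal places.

Equivalent absorption area: A = 7.4·0.04 + 7.8·0.04 + 3.9·0.01 + 4.4·0.11 + 107.6·0.64 + 125.7·0.04 + 125.7·0.02 = 77.537 m².
Room volume: 364.617 m³.
RT60 = 0.161 · V / A = 0.161 × 364.617 / 77.537 = 0.76 s.

0.76 s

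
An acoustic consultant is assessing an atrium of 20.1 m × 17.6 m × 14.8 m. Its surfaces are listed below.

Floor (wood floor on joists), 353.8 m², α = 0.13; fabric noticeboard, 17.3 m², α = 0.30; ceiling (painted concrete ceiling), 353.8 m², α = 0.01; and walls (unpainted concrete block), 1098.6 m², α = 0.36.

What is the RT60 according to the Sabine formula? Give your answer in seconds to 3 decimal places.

1.872 s

A = Σ Sᵢαᵢ = 353.8×0.13 + 17.3×0.30 + 353.8×0.01 + 1098.6×0.36 = 450.218 sabins.
Room volume: 5235.648 m³.
RT60 = 0.161 · V / A = 0.161 × 5235.648 / 450.218 = 1.872 s.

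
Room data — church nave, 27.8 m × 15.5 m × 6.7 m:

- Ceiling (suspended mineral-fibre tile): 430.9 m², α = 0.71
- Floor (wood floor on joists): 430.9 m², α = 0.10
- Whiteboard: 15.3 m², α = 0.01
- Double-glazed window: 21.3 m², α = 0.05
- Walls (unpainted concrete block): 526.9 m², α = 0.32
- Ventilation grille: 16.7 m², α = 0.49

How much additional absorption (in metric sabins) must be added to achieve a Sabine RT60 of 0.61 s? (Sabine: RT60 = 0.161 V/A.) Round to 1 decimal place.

Total absorption A₁ = 430.9·0.71 + 430.9·0.10 + 15.3·0.01 + 21.3·0.05 + 526.9·0.32 + 16.7·0.49
  = 305.939 + 43.090 + 0.153 + 1.065 + 168.608 + 8.183 = 527.038 m² sabins.
V = 2887.03 m³. Required absorption A₂ = 0.161 × 2887.03 / 0.61 = 761.987 sabins.
Shortfall: 761.987 − 527.038 = 234.9 sabins.

234.9 sabins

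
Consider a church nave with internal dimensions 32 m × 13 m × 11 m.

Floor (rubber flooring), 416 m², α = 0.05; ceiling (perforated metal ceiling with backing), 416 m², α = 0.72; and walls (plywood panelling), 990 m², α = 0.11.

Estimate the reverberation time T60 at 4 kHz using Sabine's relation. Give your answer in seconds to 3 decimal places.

1.716 sec

Summing Sᵢαᵢ: 20.800 + 299.520 + 108.900 → A = 429.220 sabins.
Room volume: 4576 m³.
RT60 = 0.161 · V / A = 0.161 × 4576 / 429.220 = 1.716 s.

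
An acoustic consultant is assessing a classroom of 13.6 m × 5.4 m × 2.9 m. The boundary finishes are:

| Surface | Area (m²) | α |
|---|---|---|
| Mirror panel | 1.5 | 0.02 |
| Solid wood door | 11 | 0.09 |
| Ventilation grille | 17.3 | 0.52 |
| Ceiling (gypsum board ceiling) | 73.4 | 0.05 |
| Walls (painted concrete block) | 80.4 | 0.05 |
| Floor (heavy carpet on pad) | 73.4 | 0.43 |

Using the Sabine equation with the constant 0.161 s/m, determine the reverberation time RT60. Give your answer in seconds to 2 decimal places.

0.70 seconds

Total absorption A = 1.5*0.02 + 11*0.09 + 17.3*0.52 + 73.4*0.05 + 80.4*0.05 + 73.4*0.43
  = 0.030 + 0.990 + 8.996 + 3.670 + 4.020 + 31.562 = 49.268 m² sabins.
Volume V = 13.6 × 5.4 × 2.9 = 212.976 m³.
RT60 = 0.161 · V / A = 0.161 × 212.976 / 49.268 = 0.70 s.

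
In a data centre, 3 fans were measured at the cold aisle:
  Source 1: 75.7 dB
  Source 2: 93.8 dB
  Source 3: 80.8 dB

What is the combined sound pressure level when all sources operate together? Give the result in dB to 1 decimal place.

94.1 dB

Sum in the linear (power) domain: Σ 10^(Lᵢ/10) = 10^(75.7/10) + 10^(93.8/10) + 10^(80.8/10) = 2.556e+09.
L_total = 10·log₁₀(2.556e+09) = 94.1 dB.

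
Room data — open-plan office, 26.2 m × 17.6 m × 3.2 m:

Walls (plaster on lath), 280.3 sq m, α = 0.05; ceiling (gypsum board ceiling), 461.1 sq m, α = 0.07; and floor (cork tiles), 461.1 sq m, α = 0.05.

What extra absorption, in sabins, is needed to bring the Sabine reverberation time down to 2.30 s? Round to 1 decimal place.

Summing Sᵢαᵢ: 14.015 + 32.277 + 23.055 → A₁ = 69.347 sabins.
Target A₂ = 0.161·1475.584/2.30 = 103.291 sabins (V = 1475.584 m³).
Shortfall: 103.291 − 69.347 = 33.9 sabins.

33.9 sabins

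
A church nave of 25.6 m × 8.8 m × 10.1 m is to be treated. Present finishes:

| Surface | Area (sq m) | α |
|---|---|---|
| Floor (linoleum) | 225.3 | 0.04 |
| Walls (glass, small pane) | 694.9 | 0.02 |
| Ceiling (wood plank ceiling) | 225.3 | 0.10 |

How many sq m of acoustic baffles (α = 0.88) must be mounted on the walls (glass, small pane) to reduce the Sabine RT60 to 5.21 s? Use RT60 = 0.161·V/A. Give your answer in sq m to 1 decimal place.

Equivalent absorption area: A₁ = 225.3·0.04 + 694.9·0.02 + 225.3·0.10 = 45.440 sq m.
V = 2275.328 m³. Target absorption A₂ = 0.161 × 2275.328 / 5.21 = 70.312 sabins.
Absorption to add: 70.312 − 45.440 = 24.872 sabins.
Net gain per sq m: Δα = 0.88 − 0.02 = 0.86.
Area = ΔA/Δα = 24.872/0.86 = 28.9 sq m.

28.9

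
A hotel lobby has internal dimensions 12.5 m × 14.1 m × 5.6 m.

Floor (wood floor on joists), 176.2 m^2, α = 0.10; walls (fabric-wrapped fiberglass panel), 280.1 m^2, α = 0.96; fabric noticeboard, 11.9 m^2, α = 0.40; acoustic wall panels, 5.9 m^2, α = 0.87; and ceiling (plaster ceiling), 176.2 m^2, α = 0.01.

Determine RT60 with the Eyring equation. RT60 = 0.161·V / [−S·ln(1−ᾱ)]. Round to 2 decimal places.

0.40 s

Total surface area S = 176.2 + 280.1 + 11.9 + 5.9 + 176.2 = 650.3 m^2.
Σ(Sᵢαᵢ) = 176.2×0.10 + 280.1×0.96 + 11.9×0.40 + 5.9×0.87 + 176.2×0.01 = 298.171.
Mean coefficient ᾱ = A/S = 0.4585.
−S·ln(1−ᾱ) = −650.3 × ln(1 − 0.4585) = 398.902.
V = 12.5 × 14.1 × 5.6 = 987 m³.
T = 0.161·V/[−S·ln(1−ᾱ)] = 0.161·987/398.902 = 0.40 s.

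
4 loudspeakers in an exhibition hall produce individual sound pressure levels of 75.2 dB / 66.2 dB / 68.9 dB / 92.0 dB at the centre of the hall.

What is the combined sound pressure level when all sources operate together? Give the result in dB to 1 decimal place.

92.1 dB

Sum in the linear (power) domain: Σ 10^(Lᵢ/10) = 10^(75.2/10) + 10^(66.2/10) + 10^(68.9/10) + 10^(92.0/10) = 1.63e+09.
Combined level = 10 log₁₀(1.63e+09) = 92.1 dB.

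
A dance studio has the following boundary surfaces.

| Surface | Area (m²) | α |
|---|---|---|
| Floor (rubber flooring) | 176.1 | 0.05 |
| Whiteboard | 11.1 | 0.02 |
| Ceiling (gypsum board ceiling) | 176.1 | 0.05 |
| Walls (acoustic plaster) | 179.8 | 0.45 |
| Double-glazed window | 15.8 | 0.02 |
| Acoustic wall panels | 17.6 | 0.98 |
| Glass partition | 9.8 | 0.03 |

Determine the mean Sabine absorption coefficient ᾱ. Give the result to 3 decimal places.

Total surface area S = 586.3 m².
Weighted sum Σ Sα = 116.600.
ᾱ = 116.600 / 586.3 = 0.199.

0.199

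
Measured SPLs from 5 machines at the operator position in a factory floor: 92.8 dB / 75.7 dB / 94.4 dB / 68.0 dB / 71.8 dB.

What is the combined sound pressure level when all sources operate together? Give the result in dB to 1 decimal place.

Σ 10^(Lᵢ/10) = 4.718e+09.
Combined level = 10 log₁₀(4.718e+09) = 96.7 dB.

96.7 dB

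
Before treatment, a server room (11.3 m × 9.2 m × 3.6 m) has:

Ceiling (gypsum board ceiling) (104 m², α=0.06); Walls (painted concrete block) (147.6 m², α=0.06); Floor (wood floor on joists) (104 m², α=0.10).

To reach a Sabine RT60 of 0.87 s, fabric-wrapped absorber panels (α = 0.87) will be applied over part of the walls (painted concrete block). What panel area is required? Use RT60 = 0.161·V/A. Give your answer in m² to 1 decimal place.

A₁ = Σ Sᵢαᵢ = 104·0.06 + 147.6·0.06 + 104·0.10 = 25.496 sabins.
Required A₂ = 0.161·374.256/0.87 = 69.259 sabins.
Absorption to add: 69.259 − 25.496 = 43.763 sabins.
Net gain per m²: Δα = 0.87 − 0.06 = 0.81.
Area = ΔA/Δα = 43.763/0.81 = 54.0 m².

54.0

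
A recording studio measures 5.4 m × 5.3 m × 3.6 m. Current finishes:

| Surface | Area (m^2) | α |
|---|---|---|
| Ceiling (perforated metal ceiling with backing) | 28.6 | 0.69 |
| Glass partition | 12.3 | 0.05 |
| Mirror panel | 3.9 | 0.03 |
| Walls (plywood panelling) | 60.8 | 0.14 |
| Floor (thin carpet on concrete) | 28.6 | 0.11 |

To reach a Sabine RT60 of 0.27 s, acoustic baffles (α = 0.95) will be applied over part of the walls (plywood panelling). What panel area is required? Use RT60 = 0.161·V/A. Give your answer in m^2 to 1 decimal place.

36.2

Summing Sᵢαᵢ: 19.734 + 0.615 + 0.117 + 8.512 + 3.146 → A₁ = 32.124 sabins.
V = 103.032 m³. Target absorption A₂ = 0.161 × 103.032 / 0.27 = 61.438 sabins.
Absorption to add: 61.438 − 32.124 = 29.314 sabins.
Each m^2 of panel replacing the walls (plywood panelling) adds (0.95 − 0.14) = 0.81 sabins.
Panel area = 29.314 / 0.81 = 36.2 m^2.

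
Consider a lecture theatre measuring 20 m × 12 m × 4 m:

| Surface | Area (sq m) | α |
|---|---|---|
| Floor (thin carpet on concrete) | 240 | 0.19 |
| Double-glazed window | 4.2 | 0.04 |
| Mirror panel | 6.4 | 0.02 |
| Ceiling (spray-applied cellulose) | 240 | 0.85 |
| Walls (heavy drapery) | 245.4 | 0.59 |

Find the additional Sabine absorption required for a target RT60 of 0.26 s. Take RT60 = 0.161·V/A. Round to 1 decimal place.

Equivalent absorption area: A₁ = 240×0.19 + 4.2×0.04 + 6.4×0.02 + 240×0.85 + 245.4×0.59 = 394.682 sq m.
V = 960 m³. Required absorption A₂ = 0.161 × 960 / 0.26 = 594.462 sabins.
ΔA = A₂ − A₁ = 594.462 − 394.682 = 199.8 sabins.

199.8 sabins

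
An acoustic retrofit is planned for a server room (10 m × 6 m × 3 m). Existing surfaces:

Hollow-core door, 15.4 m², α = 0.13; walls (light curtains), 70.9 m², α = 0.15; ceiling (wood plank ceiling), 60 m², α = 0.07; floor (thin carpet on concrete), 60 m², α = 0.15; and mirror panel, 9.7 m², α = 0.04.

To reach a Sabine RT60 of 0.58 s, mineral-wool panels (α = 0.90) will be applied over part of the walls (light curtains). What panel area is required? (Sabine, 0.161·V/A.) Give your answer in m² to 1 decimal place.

31.7

A₁ = Σ Sᵢαᵢ = 15.4×0.13 + 70.9×0.15 + 60×0.07 + 60×0.15 + 9.7×0.04 = 26.225 sabins.
Required A₂ = 0.161·180/0.58 = 49.966 sabins.
Absorption to add: 49.966 − 26.225 = 23.741 sabins.
Each m² of panel replacing the walls (light curtains) adds (0.90 − 0.15) = 0.75 sabins.
Panel area = 23.741 / 0.75 = 31.7 m².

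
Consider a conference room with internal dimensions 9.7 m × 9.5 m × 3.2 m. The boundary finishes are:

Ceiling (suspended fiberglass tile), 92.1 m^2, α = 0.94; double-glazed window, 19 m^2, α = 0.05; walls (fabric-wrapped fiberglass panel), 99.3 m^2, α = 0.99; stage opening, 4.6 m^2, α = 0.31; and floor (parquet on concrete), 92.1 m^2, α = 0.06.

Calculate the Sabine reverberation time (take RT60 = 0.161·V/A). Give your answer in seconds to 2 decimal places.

0.25 s

Equivalent absorption area: A = 92.1×0.94 + 19×0.05 + 99.3×0.99 + 4.6×0.31 + 92.1×0.06 = 192.783 m^2.
Volume V = 9.7 × 9.5 × 3.2 = 294.88 m³.
Sabine: RT60 = 0.161 × 294.88 / 192.783 = 0.25 s.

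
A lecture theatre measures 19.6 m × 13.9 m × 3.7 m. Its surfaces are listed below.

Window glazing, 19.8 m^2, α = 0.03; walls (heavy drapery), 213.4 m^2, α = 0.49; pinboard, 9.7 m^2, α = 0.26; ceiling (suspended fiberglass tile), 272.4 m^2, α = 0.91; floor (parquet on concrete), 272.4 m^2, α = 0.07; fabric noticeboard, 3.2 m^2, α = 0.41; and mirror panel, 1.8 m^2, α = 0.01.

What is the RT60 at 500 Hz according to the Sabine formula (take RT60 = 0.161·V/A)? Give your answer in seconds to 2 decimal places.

0.43 sec

Total absorption A = 19.8*0.03 + 213.4*0.49 + 9.7*0.26 + 272.4*0.91 + 272.4*0.07 + 3.2*0.41 + 1.8*0.01
  = 0.594 + 104.566 + 2.522 + 247.884 + 19.068 + 1.312 + 0.018 = 375.964 m^2 sabins.
Volume V = 19.6 × 13.9 × 3.7 = 1008.028 m³.
Sabine: RT60 = 0.161 × 1008.028 / 375.964 = 0.43 s.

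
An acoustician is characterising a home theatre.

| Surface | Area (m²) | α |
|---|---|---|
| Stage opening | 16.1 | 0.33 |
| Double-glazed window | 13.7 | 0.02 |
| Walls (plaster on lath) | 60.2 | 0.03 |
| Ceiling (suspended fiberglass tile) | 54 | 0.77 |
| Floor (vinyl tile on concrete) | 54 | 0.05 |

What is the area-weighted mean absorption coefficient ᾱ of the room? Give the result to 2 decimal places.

0.26

Total surface area S = 198.0 m².
A = 16.1×0.33 + 13.7×0.02 + 60.2×0.03 + 54×0.77 + 54×0.05 = 51.673 sabins.
ᾱ = 51.673 / 198.0 = 0.26.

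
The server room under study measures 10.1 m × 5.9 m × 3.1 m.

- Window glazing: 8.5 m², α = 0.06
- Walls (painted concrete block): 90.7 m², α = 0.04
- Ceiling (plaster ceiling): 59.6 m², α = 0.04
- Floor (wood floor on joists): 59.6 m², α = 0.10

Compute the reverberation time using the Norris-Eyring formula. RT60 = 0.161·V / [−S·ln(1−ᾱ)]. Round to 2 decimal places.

2.31 sec

S = Σ Sᵢ = 218.4 m².
Σ(Sᵢαᵢ) = 8.5×0.06 + 90.7×0.04 + 59.6×0.04 + 59.6×0.10 = 12.482.
ᾱ = 12.482 / 218.4 = 0.0572.
−S·ln(1−ᾱ) = −218.4 × ln(1 − 0.0572) = 12.864.
V = 10.1 × 5.9 × 3.1 = 184.729 m³.
T = 0.161·V/[−S·ln(1−ᾱ)] = 0.161·184.729/12.864 = 2.31 s.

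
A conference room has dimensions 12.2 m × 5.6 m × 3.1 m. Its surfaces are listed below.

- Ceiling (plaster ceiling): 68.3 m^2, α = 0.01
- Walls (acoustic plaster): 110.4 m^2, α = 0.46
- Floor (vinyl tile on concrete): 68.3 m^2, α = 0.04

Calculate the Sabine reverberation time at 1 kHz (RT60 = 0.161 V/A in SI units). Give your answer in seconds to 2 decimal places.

Equivalent absorption area: A = 68.3·0.01 + 110.4·0.46 + 68.3·0.04 = 54.199 m^2.
V = 12.2·5.6·3.1 = 211.792 m³.
T = 0.161 V/A = 0.161·211.792/54.199 = 0.63 s.

0.63 sec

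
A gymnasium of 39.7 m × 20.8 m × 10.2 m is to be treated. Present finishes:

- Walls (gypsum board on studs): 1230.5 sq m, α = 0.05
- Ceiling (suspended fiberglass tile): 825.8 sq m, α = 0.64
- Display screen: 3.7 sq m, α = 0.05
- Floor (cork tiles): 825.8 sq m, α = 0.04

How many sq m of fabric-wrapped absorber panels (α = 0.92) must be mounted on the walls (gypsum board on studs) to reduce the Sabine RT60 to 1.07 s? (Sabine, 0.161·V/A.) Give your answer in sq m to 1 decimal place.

740.3

Equivalent absorption area: A₁ = 1230.5×0.05 + 825.8×0.64 + 3.7×0.05 + 825.8×0.04 = 623.254 sq m.
V = 8422.752 m³. Target absorption A₂ = 0.161 × 8422.752 / 1.07 = 1267.349 sabins.
ΔA needed = 1267.349 − 623.254 = 644.095 sabins.
Net gain per sq m: Δα = 0.92 − 0.05 = 0.87.
Area = ΔA/Δα = 644.095/0.87 = 740.3 sq m.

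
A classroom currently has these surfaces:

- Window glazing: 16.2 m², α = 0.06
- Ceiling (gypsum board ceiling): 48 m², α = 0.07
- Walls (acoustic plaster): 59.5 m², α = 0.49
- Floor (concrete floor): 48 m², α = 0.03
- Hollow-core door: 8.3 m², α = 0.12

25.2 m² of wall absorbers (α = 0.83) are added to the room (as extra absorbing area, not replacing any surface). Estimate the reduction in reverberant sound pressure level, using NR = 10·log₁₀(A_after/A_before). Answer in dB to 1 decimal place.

Total absorption A_before = 16.2·0.06 + 48·0.07 + 59.5·0.49 + 48·0.03 + 8.3·0.12
  = 0.972 + 3.360 + 29.155 + 1.440 + 0.996 = 35.923 m² sabins.
Added absorption = 25.2 × 0.83 = 20.916 sabins.
A_after = 35.923 + 20.916 = 56.839 sabins.
NR = 10·log₁₀(56.839/35.923) = 2.0 dB.

2.0 dB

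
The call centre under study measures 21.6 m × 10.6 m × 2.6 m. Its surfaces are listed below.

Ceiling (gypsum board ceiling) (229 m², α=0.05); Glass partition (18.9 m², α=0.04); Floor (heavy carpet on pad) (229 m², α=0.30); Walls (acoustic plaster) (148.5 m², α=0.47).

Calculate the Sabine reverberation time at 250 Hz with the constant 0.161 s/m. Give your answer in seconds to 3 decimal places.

0.636 seconds

Summing Sᵢαᵢ: 11.450 + 0.756 + 68.700 + 69.795 → A = 150.701 sabins.
V = 21.6·10.6·2.6 = 595.296 m³.
T = 0.161 V/A = 0.161·595.296/150.701 = 0.636 s.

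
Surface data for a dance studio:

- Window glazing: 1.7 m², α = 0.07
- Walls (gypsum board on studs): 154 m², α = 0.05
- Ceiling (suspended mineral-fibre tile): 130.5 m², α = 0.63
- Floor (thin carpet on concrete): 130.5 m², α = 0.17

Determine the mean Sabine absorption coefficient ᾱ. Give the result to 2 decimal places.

0.27

S = Σ Sᵢ = 1.7 + 154 + 130.5 + 130.5 = 416.7 m².
Σ(Sᵢαᵢ) = 1.7·0.07 + 154·0.05 + 130.5·0.63 + 130.5·0.17 = 112.219.
ᾱ = 112.219 / 416.7 = 0.27.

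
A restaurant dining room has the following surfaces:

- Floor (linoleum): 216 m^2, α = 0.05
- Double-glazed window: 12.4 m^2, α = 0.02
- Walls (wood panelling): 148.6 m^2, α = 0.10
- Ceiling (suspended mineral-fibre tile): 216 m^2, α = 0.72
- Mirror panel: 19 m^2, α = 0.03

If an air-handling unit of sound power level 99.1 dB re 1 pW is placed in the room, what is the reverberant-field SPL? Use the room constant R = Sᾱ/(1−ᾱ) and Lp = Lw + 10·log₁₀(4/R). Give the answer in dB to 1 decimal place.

A = 181.998 sabins; S = 612.0 m^2.
ᾱ = 0.2974, so room constant R = A/(1−ᾱ) = 259.035 m^2.
Lp = Lw + 10 log₁₀(4/R) = 99.1 -18.11 = 81.0 dB.

81.0 dB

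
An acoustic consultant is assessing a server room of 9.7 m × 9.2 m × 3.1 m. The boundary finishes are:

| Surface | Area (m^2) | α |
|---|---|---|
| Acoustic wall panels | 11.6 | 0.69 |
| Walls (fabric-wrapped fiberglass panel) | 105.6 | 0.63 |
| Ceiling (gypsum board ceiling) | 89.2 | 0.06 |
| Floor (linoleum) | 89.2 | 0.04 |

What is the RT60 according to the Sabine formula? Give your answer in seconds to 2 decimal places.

0.53 s

Equivalent absorption area: A = 11.6·0.69 + 105.6·0.63 + 89.2·0.06 + 89.2·0.04 = 83.452 m^2.
V = 9.7·9.2·3.1 = 276.644 m³.
Sabine: RT60 = 0.161 × 276.644 / 83.452 = 0.53 s.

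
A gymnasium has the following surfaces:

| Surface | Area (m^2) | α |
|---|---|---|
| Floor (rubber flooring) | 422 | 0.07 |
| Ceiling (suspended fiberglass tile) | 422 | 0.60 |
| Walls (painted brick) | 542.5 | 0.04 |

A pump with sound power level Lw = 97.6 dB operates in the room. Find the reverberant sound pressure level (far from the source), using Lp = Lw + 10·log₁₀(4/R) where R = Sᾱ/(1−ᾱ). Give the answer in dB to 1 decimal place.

A = 304.440 sabins; S = 1386.5 m^2.
ᾱ = 304.440/1386.5 = 0.2196; R = Sᾱ/(1−ᾱ) = 304.440/(1−0.2196) = 390.108 m^2.
Lp = Lw + 10 log₁₀(4/R) = 97.6 -19.89 = 77.7 dB.

77.7 dB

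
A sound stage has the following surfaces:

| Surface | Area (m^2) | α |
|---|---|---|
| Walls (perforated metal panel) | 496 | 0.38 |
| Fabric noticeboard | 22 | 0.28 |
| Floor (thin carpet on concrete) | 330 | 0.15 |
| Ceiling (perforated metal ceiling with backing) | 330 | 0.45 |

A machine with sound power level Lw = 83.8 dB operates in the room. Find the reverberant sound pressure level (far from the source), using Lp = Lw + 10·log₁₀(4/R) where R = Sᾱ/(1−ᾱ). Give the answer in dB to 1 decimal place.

A = 392.640 sabins; S = 1178.0 m^2.
ᾱ = 0.3333, so room constant R = A/(1−ᾱ) = 588.931 m^2.
Lp = Lw + 10 log₁₀(4/R) = 83.8 -21.68 = 62.1 dB.

62.1 dB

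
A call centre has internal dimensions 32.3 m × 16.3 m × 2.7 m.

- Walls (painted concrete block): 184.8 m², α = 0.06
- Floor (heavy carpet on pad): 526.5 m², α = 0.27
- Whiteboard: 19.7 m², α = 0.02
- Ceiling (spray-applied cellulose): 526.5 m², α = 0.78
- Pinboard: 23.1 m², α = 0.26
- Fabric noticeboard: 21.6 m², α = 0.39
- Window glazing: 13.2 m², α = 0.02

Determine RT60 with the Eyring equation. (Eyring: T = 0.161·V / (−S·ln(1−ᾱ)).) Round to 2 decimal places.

0.30 seconds

Total surface area S = 184.8 + 526.5 + 19.7 + 526.5 + 23.1 + 21.6 + 13.2 = 1315.4 m².
Σ(Sᵢαᵢ) = 184.8×0.06 + 526.5×0.27 + 19.7×0.02 + 526.5×0.78 + 23.1×0.26 + 21.6×0.39 + 13.2×0.02 = 579.001.
Mean coefficient ᾱ = A/S = 0.4402.
Eyring denominator: −S ln(1−ᾱ) = 763.163.
V = 32.3 × 16.3 × 2.7 = 1421.523 m³.
T = 0.161·V/[−S·ln(1−ᾱ)] = 0.161·1421.523/763.163 = 0.30 s.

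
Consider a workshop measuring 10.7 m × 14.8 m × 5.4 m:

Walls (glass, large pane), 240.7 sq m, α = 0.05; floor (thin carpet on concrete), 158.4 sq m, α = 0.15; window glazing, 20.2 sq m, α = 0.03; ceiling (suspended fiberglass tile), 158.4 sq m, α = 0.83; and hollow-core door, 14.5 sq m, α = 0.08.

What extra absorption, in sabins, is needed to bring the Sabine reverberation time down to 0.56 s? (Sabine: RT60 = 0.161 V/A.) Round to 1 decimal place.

76.8 sabins

Total absorption A₁ = 240.7×0.05 + 158.4×0.15 + 20.2×0.03 + 158.4×0.83 + 14.5×0.08
  = 12.035 + 23.760 + 0.606 + 131.472 + 1.160 = 169.033 sq m sabins.
For T = 0.56 s, need A₂ = 0.161·V/T = 0.161·855.144/0.56 = 245.854 sabins.
Additional absorption ΔA = 245.854 − 169.033 = 76.8 sabins.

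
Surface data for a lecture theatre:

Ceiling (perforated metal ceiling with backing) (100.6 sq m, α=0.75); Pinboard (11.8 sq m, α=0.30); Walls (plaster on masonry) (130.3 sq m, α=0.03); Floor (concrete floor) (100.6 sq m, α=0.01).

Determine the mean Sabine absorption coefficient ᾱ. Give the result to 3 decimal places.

Total surface area S = 343.3 sq m.
A = 100.6×0.75 + 11.8×0.30 + 130.3×0.03 + 100.6×0.01 = 83.905 sabins.
ᾱ = A/S = 0.244.

0.244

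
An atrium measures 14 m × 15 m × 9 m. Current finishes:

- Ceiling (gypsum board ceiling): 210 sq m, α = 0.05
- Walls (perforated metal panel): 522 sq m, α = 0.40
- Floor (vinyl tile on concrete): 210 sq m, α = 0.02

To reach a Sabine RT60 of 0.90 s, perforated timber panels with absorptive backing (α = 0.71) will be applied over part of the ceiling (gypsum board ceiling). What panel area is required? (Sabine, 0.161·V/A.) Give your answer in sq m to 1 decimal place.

Total absorption A₁ = 210×0.05 + 522×0.40 + 210×0.02
  = 10.500 + 208.800 + 4.200 = 223.500 sq m sabins.
V = 1890 m³. Target absorption A₂ = 0.161 × 1890 / 0.90 = 338.100 sabins.
ΔA needed = 338.100 − 223.500 = 114.600 sabins.
Each sq m of panel replacing the ceiling (gypsum board ceiling) adds (0.71 − 0.05) = 0.66 sabins.
Panel area = 114.600 / 0.66 = 173.6 sq m.

173.6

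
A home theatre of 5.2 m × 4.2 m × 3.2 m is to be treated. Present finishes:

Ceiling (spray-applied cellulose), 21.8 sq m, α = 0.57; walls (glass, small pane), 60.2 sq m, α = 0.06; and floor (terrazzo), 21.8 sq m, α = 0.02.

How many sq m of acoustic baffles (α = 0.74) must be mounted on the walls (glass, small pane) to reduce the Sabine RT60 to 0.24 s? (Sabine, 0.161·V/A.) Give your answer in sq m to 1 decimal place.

A₁ = Σ Sᵢαᵢ = 21.8*0.57 + 60.2*0.06 + 21.8*0.02 = 16.474 sabins.
Required A₂ = 0.161·69.888/0.24 = 46.883 sabins.
ΔA needed = 46.883 − 16.474 = 30.409 sabins.
Net gain per sq m: Δα = 0.74 − 0.06 = 0.68.
Panel area = 30.409 / 0.68 = 44.7 sq m.

44.7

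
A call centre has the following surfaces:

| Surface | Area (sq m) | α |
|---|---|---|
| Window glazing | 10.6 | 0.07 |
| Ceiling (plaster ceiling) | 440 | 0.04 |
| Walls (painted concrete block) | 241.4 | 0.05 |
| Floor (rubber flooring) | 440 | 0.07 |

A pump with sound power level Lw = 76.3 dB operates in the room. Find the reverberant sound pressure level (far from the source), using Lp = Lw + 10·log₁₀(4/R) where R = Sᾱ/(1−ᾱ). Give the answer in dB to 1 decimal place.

Σ(Sᵢαᵢ) = 10.6×0.07 + 440×0.04 + 241.4×0.05 + 440×0.07 = 61.212; total area S = 1132.0 sq m.
ᾱ = 0.0541, so room constant R = A/(1−ᾱ) = 64.713 sq m.
Lp = 76.3 + 10·log₁₀(4/64.713) = 76.3 + (-12.09) = 64.2 dB.

64.2 dB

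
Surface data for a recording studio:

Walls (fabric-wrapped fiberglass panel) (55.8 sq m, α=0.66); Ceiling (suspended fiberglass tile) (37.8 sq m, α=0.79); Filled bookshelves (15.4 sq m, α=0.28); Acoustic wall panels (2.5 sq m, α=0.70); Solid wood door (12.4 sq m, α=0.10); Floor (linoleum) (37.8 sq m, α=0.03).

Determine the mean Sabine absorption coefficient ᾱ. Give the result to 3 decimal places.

S = Σ Sᵢ = 55.8 + 37.8 + 15.4 + 2.5 + 12.4 + 37.8 = 161.7 sq m.
Weighted sum Σ Sα = 75.126.
ᾱ = 75.126 / 161.7 = 0.465.

0.465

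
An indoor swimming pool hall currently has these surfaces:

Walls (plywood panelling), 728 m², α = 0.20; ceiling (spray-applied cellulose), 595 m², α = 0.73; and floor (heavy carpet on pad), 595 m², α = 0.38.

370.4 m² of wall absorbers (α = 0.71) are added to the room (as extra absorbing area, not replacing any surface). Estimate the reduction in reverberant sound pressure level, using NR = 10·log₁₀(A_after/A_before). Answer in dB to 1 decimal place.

1.2 dB

A_before = Σ Sᵢαᵢ = 728·0.20 + 595·0.73 + 595·0.38 = 806.050 sabins.
Treatment contributes 370.4·0.71 = 262.984 sabins.
New total A_after = 1069.034 sabins.
Reduction = 10 log₁₀(A_after/A_before) = 10 log₁₀(1.3263) = 1.2 dB.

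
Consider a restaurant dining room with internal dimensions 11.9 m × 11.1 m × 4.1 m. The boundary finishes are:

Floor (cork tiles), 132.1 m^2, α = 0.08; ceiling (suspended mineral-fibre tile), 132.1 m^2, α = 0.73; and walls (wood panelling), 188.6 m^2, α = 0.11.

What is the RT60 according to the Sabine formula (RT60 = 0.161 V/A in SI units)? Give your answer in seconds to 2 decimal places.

Total absorption A = 132.1*0.08 + 132.1*0.73 + 188.6*0.11
  = 10.568 + 96.433 + 20.746 = 127.747 m^2 sabins.
Room volume: 541.569 m³.
RT60 = 0.161 · V / A = 0.161 × 541.569 / 127.747 = 0.68 s.

0.68 s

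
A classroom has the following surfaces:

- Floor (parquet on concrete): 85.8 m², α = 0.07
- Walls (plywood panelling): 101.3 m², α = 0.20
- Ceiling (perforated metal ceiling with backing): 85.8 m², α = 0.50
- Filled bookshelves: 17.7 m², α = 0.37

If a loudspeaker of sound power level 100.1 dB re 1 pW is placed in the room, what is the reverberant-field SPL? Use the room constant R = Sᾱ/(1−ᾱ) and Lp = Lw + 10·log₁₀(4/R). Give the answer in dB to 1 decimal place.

86.0 dB

A = 75.715 sabins; S = 290.6 m².
ᾱ = 75.715/290.6 = 0.2605; R = Sᾱ/(1−ᾱ) = 75.715/(1−0.2605) = 102.387 m².
Lp = Lw + 10 log₁₀(4/R) = 100.1 -14.08 = 86.0 dB.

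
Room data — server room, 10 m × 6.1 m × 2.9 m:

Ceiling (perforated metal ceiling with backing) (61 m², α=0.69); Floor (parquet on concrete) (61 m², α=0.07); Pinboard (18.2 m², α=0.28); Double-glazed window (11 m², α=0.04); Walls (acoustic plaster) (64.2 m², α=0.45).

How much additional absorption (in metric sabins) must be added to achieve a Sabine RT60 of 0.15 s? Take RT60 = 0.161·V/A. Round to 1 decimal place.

Equivalent absorption area: A₁ = 61*0.69 + 61*0.07 + 18.2*0.28 + 11*0.04 + 64.2*0.45 = 80.786 m².
Target A₂ = 0.161·176.9/0.15 = 189.873 sabins (V = 176.9 m³).
Additional absorption ΔA = 189.873 − 80.786 = 109.1 sabins.

109.1 sabins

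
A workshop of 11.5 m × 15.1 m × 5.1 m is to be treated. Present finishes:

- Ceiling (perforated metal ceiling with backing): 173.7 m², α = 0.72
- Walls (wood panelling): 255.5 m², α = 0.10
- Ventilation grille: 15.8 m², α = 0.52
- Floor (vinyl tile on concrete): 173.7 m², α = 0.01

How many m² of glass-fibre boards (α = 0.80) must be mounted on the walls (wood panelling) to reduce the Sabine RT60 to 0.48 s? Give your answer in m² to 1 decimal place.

Equivalent absorption area: A₁ = 173.7×0.72 + 255.5×0.10 + 15.8×0.52 + 173.7×0.01 = 160.567 m².
Required A₂ = 0.161·885.615/0.48 = 297.050 sabins.
Absorption to add: 297.050 − 160.567 = 136.483 sabins.
Each m² of panel replacing the walls (wood panelling) adds (0.80 − 0.10) = 0.70 sabins.
Area = ΔA/Δα = 136.483/0.70 = 195.0 m².

195.0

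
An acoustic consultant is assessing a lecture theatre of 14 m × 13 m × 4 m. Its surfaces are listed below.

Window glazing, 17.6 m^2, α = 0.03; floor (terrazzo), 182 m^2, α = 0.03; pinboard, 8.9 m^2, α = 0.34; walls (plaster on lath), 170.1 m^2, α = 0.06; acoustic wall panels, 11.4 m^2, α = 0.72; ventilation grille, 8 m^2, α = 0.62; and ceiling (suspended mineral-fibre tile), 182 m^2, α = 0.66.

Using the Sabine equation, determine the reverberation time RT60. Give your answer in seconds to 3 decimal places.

0.769 s

Summing Sᵢαᵢ: 0.528 + 5.460 + 3.026 + 10.206 + 8.208 + 4.960 + 120.120 → A = 152.508 sabins.
Room volume: 728 m³.
RT60 = 0.161 · V / A = 0.161 × 728 / 152.508 = 0.769 s.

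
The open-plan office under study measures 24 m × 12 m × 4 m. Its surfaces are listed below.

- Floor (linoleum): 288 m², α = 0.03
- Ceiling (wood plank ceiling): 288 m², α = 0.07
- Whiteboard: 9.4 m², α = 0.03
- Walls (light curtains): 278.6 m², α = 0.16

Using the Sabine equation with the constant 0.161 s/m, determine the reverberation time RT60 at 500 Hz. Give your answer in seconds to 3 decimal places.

2.518 s

A = Σ Sᵢαᵢ = 288·0.03 + 288·0.07 + 9.4·0.03 + 278.6·0.16 = 73.658 sabins.
Volume V = 24 × 12 × 4 = 1152 m³.
Sabine: RT60 = 0.161 × 1152 / 73.658 = 2.518 s.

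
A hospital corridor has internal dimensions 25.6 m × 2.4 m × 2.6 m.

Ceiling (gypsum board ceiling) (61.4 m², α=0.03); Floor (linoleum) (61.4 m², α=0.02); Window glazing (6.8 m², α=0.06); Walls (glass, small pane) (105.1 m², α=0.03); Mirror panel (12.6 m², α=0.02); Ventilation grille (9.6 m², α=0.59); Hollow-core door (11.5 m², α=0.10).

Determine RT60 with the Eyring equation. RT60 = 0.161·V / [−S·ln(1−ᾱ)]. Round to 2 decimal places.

1.83 sec

S = Σ Sᵢ = 268.4 m².
Σ(Sᵢαᵢ) = 61.4×0.03 + 61.4×0.02 + 6.8×0.06 + 105.1×0.03 + 12.6×0.02 + 9.6×0.59 + 11.5×0.10 = 13.697.
ᾱ = 13.697 / 268.4 = 0.0510.
−S·ln(1−ᾱ) = −268.4 × ln(1 − 0.0510) = 14.050.
V = 25.6 × 2.4 × 2.6 = 159.744 m³.
T = 0.161·V/[−S·ln(1−ᾱ)] = 0.161·159.744/14.050 = 1.83 s.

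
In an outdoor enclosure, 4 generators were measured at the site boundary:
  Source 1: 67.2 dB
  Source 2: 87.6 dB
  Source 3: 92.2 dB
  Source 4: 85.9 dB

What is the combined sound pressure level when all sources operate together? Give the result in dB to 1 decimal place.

Σ 10^(Lᵢ/10) = 2.629e+09.
Combined level = 10 log₁₀(2.629e+09) = 94.2 dB.

94.2 dB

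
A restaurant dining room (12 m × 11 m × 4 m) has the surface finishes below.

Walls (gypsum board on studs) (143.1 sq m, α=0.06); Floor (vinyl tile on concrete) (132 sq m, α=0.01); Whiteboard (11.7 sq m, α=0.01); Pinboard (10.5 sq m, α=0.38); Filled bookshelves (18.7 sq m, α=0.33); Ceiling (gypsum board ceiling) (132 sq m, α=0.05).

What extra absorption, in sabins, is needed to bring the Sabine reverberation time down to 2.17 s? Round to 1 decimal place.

12.4 sabins

Total absorption A₁ = 143.1×0.06 + 132×0.01 + 11.7×0.01 + 10.5×0.38 + 18.7×0.33 + 132×0.05
  = 8.586 + 1.320 + 0.117 + 3.990 + 6.171 + 6.600 = 26.784 sq m sabins.
V = 528 m³. Required absorption A₂ = 0.161 × 528 / 2.17 = 39.174 sabins.
ΔA = A₂ − A₁ = 39.174 − 26.784 = 12.4 sabins.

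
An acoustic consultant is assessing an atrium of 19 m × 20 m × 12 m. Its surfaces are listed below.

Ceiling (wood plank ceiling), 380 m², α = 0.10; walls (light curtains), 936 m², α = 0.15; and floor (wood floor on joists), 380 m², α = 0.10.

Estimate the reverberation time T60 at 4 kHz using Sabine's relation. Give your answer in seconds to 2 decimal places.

3.39 s

Total absorption A = 380·0.10 + 936·0.15 + 380·0.10
  = 38.000 + 140.400 + 38.000 = 216.400 m² sabins.
V = 19·20·12 = 4560 m³.
RT60 = 0.161 · V / A = 0.161 × 4560 / 216.400 = 3.39 s.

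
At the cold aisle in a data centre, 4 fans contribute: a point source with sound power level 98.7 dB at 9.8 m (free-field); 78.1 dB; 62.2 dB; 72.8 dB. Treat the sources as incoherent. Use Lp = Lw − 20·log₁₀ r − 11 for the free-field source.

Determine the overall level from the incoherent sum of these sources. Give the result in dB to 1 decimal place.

79.6 dB

Source at 9.8 m: Lp = 98.7 − 20·log₁₀(9.8) − 11 = 67.9 dB.
Converting to relative power and adding: 10^(67.9/10) + 10^(78.1/10) + 10^(62.2/10) + 10^(72.8/10) = 9.145e+07.
Combined level = 10 log₁₀(9.145e+07) = 79.6 dB.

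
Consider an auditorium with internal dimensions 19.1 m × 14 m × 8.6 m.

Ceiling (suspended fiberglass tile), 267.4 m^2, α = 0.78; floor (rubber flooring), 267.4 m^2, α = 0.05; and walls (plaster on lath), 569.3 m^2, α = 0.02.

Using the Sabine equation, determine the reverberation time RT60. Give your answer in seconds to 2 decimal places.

1.59 s

Summing Sᵢαᵢ: 208.572 + 13.370 + 11.386 → A = 233.328 sabins.
V = 19.1·14·8.6 = 2299.64 m³.
T = 0.161 V/A = 0.161·2299.64/233.328 = 1.59 s.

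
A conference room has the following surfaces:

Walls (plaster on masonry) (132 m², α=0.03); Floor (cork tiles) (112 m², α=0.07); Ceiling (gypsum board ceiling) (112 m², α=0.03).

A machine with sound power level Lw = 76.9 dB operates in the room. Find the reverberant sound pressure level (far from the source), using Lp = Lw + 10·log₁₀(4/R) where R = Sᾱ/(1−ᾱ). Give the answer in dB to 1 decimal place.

A = 15.160 sabins; S = 356.0 m².
ᾱ = 0.0426, so room constant R = A/(1−ᾱ) = 15.835 m².
Lp = 76.9 + 10·log₁₀(4/15.835) = 76.9 + (-5.98) = 70.9 dB.

70.9 dB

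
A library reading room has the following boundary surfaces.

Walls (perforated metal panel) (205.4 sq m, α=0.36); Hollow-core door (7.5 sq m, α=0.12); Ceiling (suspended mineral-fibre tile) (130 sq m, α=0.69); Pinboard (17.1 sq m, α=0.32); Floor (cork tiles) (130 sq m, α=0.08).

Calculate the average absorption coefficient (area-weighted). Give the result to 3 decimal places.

0.368

S = Σ Sᵢ = 205.4 + 7.5 + 130 + 17.1 + 130 = 490.0 sq m.
Weighted sum Σ Sα = 180.416.
ᾱ = A/S = 0.368.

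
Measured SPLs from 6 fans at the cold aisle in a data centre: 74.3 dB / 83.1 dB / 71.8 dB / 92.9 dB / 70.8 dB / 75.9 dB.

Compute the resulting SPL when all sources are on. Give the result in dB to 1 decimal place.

Sum in the linear (power) domain: Σ 10^(Lᵢ/10) = 10^(74.3/10) + 10^(83.1/10) + 10^(71.8/10) + 10^(92.9/10) + 10^(70.8/10) + 10^(75.9/10) = 2.247e+09.
L_total = 10·log₁₀(2.247e+09) = 93.5 dB.

93.5 dB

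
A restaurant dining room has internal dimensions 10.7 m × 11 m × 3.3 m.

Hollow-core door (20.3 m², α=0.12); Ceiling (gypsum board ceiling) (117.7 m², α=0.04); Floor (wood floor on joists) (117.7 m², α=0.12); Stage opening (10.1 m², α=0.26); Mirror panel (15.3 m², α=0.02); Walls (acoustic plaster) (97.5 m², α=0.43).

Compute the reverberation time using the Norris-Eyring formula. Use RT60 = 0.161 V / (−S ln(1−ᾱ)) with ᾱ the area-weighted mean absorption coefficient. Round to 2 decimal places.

Total surface area S = 20.3 + 117.7 + 117.7 + 10.1 + 15.3 + 97.5 = 378.6 m².
Absorption A = 20.3×0.12 + 117.7×0.04 + 117.7×0.12 + 10.1×0.26 + 15.3×0.02 + 97.5×0.43 = 66.125 sabins.
Mean coefficient ᾱ = A/S = 0.1747.
−S·ln(1−ᾱ) = −378.6 × ln(1 − 0.1747) = 72.694.
V = 10.7 × 11 × 3.3 = 388.41 m³.
RT60 = 0.161 × 388.41 / 72.694 = 0.86 s.

0.86 seconds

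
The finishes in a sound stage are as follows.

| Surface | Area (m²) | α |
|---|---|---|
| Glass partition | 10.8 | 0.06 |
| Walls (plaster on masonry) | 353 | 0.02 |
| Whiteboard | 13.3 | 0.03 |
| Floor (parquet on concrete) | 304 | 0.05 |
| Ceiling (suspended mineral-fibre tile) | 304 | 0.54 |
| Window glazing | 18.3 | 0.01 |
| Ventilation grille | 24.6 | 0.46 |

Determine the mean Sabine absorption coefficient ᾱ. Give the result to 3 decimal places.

0.194

Total surface area S = 1028.0 m².
A = 10.8*0.06 + 353*0.02 + 13.3*0.03 + 304*0.05 + 304*0.54 + 18.3*0.01 + 24.6*0.46 = 198.966 sabins.
ᾱ = A/S = 0.194.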